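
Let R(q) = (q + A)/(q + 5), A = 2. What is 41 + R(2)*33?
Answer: 419/7 ≈ 59.857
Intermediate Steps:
R(q) = (2 + q)/(5 + q) (R(q) = (q + 2)/(q + 5) = (2 + q)/(5 + q))
41 + R(2)*33 = 41 + ((2 + 2)/(5 + 2))*33 = 41 + (4/7)*33 = 41 + 132/7 = 419/7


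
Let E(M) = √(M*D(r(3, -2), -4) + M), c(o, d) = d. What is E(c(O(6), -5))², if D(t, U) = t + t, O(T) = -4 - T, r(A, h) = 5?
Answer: -55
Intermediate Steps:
D(t, U) = 2*t
E(M) = √11*√M (E(M) = √(M*(2*5) + M) = √(M*10 + M) = √(10*M + M) = √(11*M) = √11*√M)
E(c(O(6), -5))² = (√11*√(-5))² = (√11*(I*√5))² = (I*√55)² = -55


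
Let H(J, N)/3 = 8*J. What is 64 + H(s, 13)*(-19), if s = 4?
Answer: -1760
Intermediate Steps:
H(J, N) = 24*J (H(J, N) = 3*(8*J) = 24*J)
64 + H(s, 13)*(-19) = 64 + (24*4)*(-19) = 64 + 96*(-19) = 64 - 1824 = -1760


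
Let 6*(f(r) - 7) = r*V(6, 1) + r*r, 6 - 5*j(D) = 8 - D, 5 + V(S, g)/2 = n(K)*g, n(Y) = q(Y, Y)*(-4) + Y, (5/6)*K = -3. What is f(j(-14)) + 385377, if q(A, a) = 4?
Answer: 28905896/75 ≈ 3.8541e+5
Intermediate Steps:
K = -18/5 (K = (6/5)*(-3) = -18/5 ≈ -3.6000)
n(Y) = -16 + Y (n(Y) = 4*(-4) + Y = -16 + Y)
V(S, g) = -10 - 196*g/5 (V(S, g) = -10 + 2*((-16 - 18/5)*g) = -10 + 2*(-98*g/5) = -10 - 196*g/5)
j(D) = -⅖ + D/5 (j(D) = 6/5 - (8 - D)/5 = 6/5 + (-8/5 + D/5) = -⅖ + D/5)
f(r) = 7 - 41*r/5 + r²/6 (f(r) = 7 + (r*(-10 - 196/5*1) + r*r)/6 = 7 + (r*(-10 - 196/5) + r²)/6 = 7 + (r*(-246/5) + r²)/6 = 7 + (-246*r/5 + r²)/6 = 7 + (r² - 246*r/5)/6 = 7 + (-41*r/5 + r²/6) = 7 - 41*r/5 + r²/6)
f(j(-14)) + 385377 = (7 - 41*(-⅖ + (⅕)*(-14))/5 + (-⅖ + (⅕)*(-14))²/6) + 385377 = (7 - 41*(-⅖ - 14/5)/5 + (-⅖ - 14/5)²/6) + 385377 = (7 - 41/5*(-16/5) + (-16/5)²/6) + 385377 = (7 + 656/25 + (⅙)*(256/25)) + 385377 = (7 + 656/25 + 128/75) + 385377 = 2621/75 + 385377 = 28905896/75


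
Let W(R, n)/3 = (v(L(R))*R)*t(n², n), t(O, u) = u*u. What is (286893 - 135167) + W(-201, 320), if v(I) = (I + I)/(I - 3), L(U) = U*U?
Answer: -830527971242/6733 ≈ -1.2335e+8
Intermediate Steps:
L(U) = U²
t(O, u) = u²
v(I) = 2*I/(-3 + I) (v(I) = (2*I)/(-3 + I) = 2*I/(-3 + I))
W(R, n) = 6*R³*n²/(-3 + R²) (W(R, n) = 3*(((2*R²/(-3 + R²))*R)*n²) = 3*((2*R³/(-3 + R²))*n²) = 3*(2*R³*n²/(-3 + R²)) = 6*R³*n²/(-3 + R²))
(286893 - 135167) + W(-201, 320) = (286893 - 135167) + 6*(-201)³*320²/(-3 + (-201)²) = 151726 + 6*(-8120601)*102400/(-3 + 40401) = 151726 + 6*(-8120601)*102400/40398 = 151726 + 6*(-8120601)*102400*(1/40398) = 151726 - 831549542400/6733 = -830527971242/6733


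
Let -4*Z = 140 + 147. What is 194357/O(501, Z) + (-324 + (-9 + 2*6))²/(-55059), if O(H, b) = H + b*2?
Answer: 7109509937/13122395 ≈ 541.78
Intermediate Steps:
Z = -287/4 (Z = -(140 + 147)/4 = -¼*287 = -287/4 ≈ -71.750)
O(H, b) = H + 2*b
194357/O(501, Z) + (-324 + (-9 + 2*6))²/(-55059) = 194357/(501 + 2*(-287/4)) + (-324 + (-9 + 2*6))²/(-55059) = 194357/(501 - 287/2) + (-324 + (-9 + 12))²*(-1/55059) = 194357/(715/2) + (-324 + 3)²*(-1/55059) = 194357*(2/715) + (-321)²*(-1/55059) = 388714/715 + 103041*(-1/55059) = 388714/715 - 34347/18353 = 7109509937/13122395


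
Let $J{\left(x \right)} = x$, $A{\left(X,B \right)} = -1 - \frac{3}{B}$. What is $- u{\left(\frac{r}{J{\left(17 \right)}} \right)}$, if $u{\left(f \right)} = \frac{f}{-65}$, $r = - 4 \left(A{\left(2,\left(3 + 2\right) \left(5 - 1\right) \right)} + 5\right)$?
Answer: $- \frac{77}{5525} \approx -0.013937$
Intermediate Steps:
$r = - \frac{77}{5}$ ($r = - 4 \left(\frac{-3 - \left(3 + 2\right) \left(5 - 1\right)}{\left(3 + 2\right) \left(5 - 1\right)} + 5\right) = - 4 \left(\frac{-3 - 5 \cdot 4}{5 \cdot 4} + 5\right) = - 4 \left(\frac{-3 - 20}{20} + 5\right) = - 4 \left(\frac{1}{20} \left(-23\right) + 5\right) = - 4 \left(- \frac{23}{20} + 5\right) = \left(-4\right) \frac{77}{20} = - \frac{77}{5} \approx -15.4$)
$u{\left(f \right)} = - \frac{f}{65}$ ($u{\left(f \right)} = f \left(- \frac{1}{65}\right) = - \frac{f}{65}$)
$- u{\left(\frac{r}{J{\left(17 \right)}} \right)} = - \frac{\left(-1\right) \left(- \frac{77}{5 \cdot 17}\right)}{65} = - \frac{\left(-1\right) \left(\left(- \frac{77}{5}\right) \frac{1}{17}\right)}{65} = - \frac{\left(-1\right) \left(-77\right)}{65 \cdot 85} = \left(-1\right) \frac{77}{5525} = - \frac{77}{5525}$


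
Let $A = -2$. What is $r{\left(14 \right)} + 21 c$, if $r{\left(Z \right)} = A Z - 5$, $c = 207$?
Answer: $4314$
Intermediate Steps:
$r{\left(Z \right)} = -5 - 2 Z$ ($r{\left(Z \right)} = - 2 Z - 5 = -5 - 2 Z$)
$r{\left(14 \right)} + 21 c = \left(-5 - 28\right) + 21 \cdot 207 = \left(-5 - 28\right) + 4347 = -33 + 4347 = 4314$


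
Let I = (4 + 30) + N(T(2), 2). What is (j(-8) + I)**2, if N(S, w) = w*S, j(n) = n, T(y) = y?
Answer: 900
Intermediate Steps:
N(S, w) = S*w
I = 38 (I = (4 + 30) + 2*2 = 34 + 4 = 38)
(j(-8) + I)**2 = (-8 + 38)**2 = 30**2 = 900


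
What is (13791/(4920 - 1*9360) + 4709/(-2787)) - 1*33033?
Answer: -136272978239/4124760 ≈ -33038.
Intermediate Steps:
(13791/(4920 - 1*9360) + 4709/(-2787)) - 1*33033 = (13791/(4920 - 9360) + 4709*(-1/2787)) - 33033 = (13791/(-4440) - 4709/2787) - 33033 = (13791*(-1/4440) - 4709/2787) - 33033 = (-4597/1480 - 4709/2787) - 33033 = -19781159/4124760 - 33033 = -136272978239/4124760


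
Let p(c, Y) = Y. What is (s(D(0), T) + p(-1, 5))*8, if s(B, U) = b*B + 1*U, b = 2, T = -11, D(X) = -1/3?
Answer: -160/3 ≈ -53.333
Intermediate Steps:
D(X) = -1/3 (D(X) = -1*1/3 = -1/3)
s(B, U) = U + 2*B (s(B, U) = 2*B + 1*U = 2*B + U = U + 2*B)
(s(D(0), T) + p(-1, 5))*8 = ((-11 + 2*(-1/3)) + 5)*8 = ((-11 - 2/3) + 5)*8 = (-35/3 + 5)*8 = -20/3*8 = -160/3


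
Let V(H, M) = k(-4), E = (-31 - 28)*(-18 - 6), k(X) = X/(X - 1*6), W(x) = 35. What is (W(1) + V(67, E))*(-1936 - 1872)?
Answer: -674016/5 ≈ -1.3480e+5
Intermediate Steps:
k(X) = X/(-6 + X) (k(X) = X/(X - 6) = X/(-6 + X))
E = 1416 (E = -59*(-24) = 1416)
V(H, M) = ⅖ (V(H, M) = -4/(-6 - 4) = -4/(-10) = -4*(-⅒) = ⅖)
(W(1) + V(67, E))*(-1936 - 1872) = (35 + ⅖)*(-1936 - 1872) = (177/5)*(-3808) = -674016/5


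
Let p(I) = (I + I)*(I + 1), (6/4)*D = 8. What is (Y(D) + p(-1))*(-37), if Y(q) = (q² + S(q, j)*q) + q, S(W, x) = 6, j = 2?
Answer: -21904/9 ≈ -2433.8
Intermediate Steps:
D = 16/3 (D = (⅔)*8 = 16/3 ≈ 5.3333)
Y(q) = q² + 7*q (Y(q) = (q² + 6*q) + q = q² + 7*q)
p(I) = 2*I*(1 + I) (p(I) = (2*I)*(1 + I) = 2*I*(1 + I))
(Y(D) + p(-1))*(-37) = (16*(7 + 16/3)/3 + 2*(-1)*(1 - 1))*(-37) = ((16/3)*(37/3) + 2*(-1)*0)*(-37) = (592/9 + 0)*(-37) = (592/9)*(-37) = -21904/9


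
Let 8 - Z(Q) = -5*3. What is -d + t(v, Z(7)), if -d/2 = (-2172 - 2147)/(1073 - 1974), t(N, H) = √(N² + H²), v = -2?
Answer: 8638/901 + √533 ≈ 32.674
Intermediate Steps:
Z(Q) = 23 (Z(Q) = 8 - (-5)*3 = 8 - 1*(-15) = 8 + 15 = 23)
t(N, H) = √(H² + N²)
d = -8638/901 (d = -2*(-2172 - 2147)/(1073 - 1974) = -(-8638)/(-901) = -(-8638)*(-1)/901 = -2*4319/901 = -8638/901 ≈ -9.5871)
-d + t(v, Z(7)) = -1*(-8638/901) + √(23² + (-2)²) = 8638/901 + √(529 + 4) = 8638/901 + √533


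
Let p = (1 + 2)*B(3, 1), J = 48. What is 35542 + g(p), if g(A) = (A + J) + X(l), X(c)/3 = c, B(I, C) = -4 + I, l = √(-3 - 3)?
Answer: 35587 + 3*I*√6 ≈ 35587.0 + 7.3485*I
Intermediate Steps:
l = I*√6 (l = √(-6) = I*√6 ≈ 2.4495*I)
p = -3 (p = (1 + 2)*(-4 + 3) = 3*(-1) = -3)
X(c) = 3*c
g(A) = 48 + A + 3*I*√6 (g(A) = (A + 48) + 3*(I*√6) = (48 + A) + 3*I*√6 = 48 + A + 3*I*√6)
35542 + g(p) = 35542 + (48 - 3 + 3*I*√6) = 35542 + (45 + 3*I*√6) = 35587 + 3*I*√6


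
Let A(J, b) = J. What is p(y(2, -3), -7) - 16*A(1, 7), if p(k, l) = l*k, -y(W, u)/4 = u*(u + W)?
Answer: 68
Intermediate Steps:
y(W, u) = -4*u*(W + u) (y(W, u) = -4*u*(u + W) = -4*u*(W + u))
p(k, l) = k*l
p(y(2, -3), -7) - 16*A(1, 7) = -4*(-3)*(2 - 3)*(-7) - 16*1 = -4*(-3)*(-1)*(-7) - 16 = -12*(-7) - 16 = 84 - 16 = 68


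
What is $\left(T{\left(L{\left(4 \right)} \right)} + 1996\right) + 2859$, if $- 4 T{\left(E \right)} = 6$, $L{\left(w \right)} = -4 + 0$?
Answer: $\frac{9707}{2} \approx 4853.5$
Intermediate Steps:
$L{\left(w \right)} = -4$
$T{\left(E \right)} = - \frac{3}{2}$ ($T{\left(E \right)} = \left(- \frac{1}{4}\right) 6 = - \frac{3}{2}$)
$\left(T{\left(L{\left(4 \right)} \right)} + 1996\right) + 2859 = \left(- \frac{3}{2} + 1996\right) + 2859 = \frac{3989}{2} + 2859 = \frac{9707}{2}$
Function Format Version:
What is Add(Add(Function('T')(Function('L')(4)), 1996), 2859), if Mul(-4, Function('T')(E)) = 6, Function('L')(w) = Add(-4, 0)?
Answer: Rational(9707, 2) ≈ 4853.5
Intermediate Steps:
Function('L')(w) = -4
Function('T')(E) = Rational(-3, 2) (Function('T')(E) = Mul(Rational(-1, 4), 6) = Rational(-3, 2))
Add(Add(Function('T')(Function('L')(4)), 1996), 2859) = Add(Add(Rational(-3, 2), 1996), 2859) = Add(Rational(3989, 2), 2859) = Rational(9707, 2)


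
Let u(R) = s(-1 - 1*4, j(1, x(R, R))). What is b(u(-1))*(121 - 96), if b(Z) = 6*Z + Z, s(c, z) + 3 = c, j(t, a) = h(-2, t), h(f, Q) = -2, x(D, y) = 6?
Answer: -1400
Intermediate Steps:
j(t, a) = -2
s(c, z) = -3 + c
u(R) = -8 (u(R) = -3 + (-1 - 1*4) = -3 + (-1 - 4) = -3 - 5 = -8)
b(Z) = 7*Z
b(u(-1))*(121 - 96) = (7*(-8))*(121 - 96) = -56*25 = -1400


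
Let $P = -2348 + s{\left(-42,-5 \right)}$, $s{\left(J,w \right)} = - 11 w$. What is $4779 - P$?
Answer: $7072$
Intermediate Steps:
$P = -2293$ ($P = -2348 - -55 = -2348 + 55 = -2293$)
$4779 - P = 4779 - -2293 = 4779 + 2293 = 7072$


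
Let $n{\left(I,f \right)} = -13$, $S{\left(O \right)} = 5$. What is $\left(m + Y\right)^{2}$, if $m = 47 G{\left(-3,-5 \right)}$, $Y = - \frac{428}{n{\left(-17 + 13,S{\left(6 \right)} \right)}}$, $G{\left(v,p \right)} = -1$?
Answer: $\frac{33489}{169} \approx 198.16$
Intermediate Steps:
$Y = \frac{428}{13}$ ($Y = - \frac{428}{-13} = \left(-428\right) \left(- \frac{1}{13}\right) = \frac{428}{13} \approx 32.923$)
$m = -47$ ($m = 47 \left(-1\right) = -47$)
$\left(m + Y\right)^{2} = \left(-47 + \frac{428}{13}\right)^{2} = \left(- \frac{183}{13}\right)^{2} = \frac{33489}{169}$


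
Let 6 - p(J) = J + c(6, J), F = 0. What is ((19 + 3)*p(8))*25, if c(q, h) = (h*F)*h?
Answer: -1100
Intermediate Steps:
c(q, h) = 0 (c(q, h) = (h*0)*h = 0*h = 0)
p(J) = 6 - J (p(J) = 6 - (J + 0) = 6 - J)
((19 + 3)*p(8))*25 = ((19 + 3)*(6 - 1*8))*25 = (22*(6 - 8))*25 = (22*(-2))*25 = -44*25 = -1100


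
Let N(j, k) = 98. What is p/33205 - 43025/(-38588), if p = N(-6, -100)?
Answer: 1432426749/1281314540 ≈ 1.1179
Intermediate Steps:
p = 98
p/33205 - 43025/(-38588) = 98/33205 - 43025/(-38588) = 98*(1/33205) - 43025*(-1/38588) = 98/33205 + 43025/38588 = 1432426749/1281314540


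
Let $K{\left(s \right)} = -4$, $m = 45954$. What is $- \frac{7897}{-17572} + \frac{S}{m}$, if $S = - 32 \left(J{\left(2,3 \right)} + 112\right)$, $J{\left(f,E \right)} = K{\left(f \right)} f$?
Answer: $\frac{6617807}{17554428} \approx 0.37699$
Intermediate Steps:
$J{\left(f,E \right)} = - 4 f$
$S = -3328$ ($S = - 32 \left(\left(-4\right) 2 + 112\right) = - 32 \left(-8 + 112\right) = \left(-32\right) 104 = -3328$)
$- \frac{7897}{-17572} + \frac{S}{m} = - \frac{7897}{-17572} - \frac{3328}{45954} = \left(-7897\right) \left(- \frac{1}{17572}\right) - \frac{1664}{22977} = \frac{7897}{17572} - \frac{1664}{22977} = \frac{6617807}{17554428}$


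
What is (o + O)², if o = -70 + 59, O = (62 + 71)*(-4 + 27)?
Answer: 9290304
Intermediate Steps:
O = 3059 (O = 133*23 = 3059)
o = -11
(o + O)² = (-11 + 3059)² = 3048² = 9290304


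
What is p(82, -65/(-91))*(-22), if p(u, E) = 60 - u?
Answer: 484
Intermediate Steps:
p(82, -65/(-91))*(-22) = (60 - 1*82)*(-22) = (60 - 82)*(-22) = -22*(-22) = 484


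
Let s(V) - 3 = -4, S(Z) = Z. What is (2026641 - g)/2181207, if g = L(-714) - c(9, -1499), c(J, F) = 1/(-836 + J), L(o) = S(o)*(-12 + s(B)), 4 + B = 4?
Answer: 238336556/257694027 ≈ 0.92488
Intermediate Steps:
B = 0 (B = -4 + 4 = 0)
s(V) = -1 (s(V) = 3 - 4 = -1)
L(o) = -13*o (L(o) = o*(-12 - 1) = o*(-13) = -13*o)
g = 7676215/827 (g = -13*(-714) - 1/(-836 + 9) = 9282 - 1/(-827) = 9282 - 1*(-1/827) = 9282 + 1/827 = 7676215/827 ≈ 9282.0)
(2026641 - g)/2181207 = (2026641 - 1*7676215/827)/2181207 = (2026641 - 7676215/827)*(1/2181207) = (1668355892/827)*(1/2181207) = 238336556/257694027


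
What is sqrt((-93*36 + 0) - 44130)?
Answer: I*sqrt(47478) ≈ 217.89*I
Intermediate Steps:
sqrt((-93*36 + 0) - 44130) = sqrt((-3348 + 0) - 44130) = sqrt(-3348 - 44130) = sqrt(-47478) = I*sqrt(47478)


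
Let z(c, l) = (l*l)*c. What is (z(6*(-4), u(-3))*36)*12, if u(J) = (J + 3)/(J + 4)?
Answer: 0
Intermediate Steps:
u(J) = (3 + J)/(4 + J)
z(c, l) = c*l**2 (z(c, l) = l**2*c = c*l**2)
(z(6*(-4), u(-3))*36)*12 = (((6*(-4))*((3 - 3)/(4 - 3))**2)*36)*12 = (-24*(0/1)**2*36)*12 = (-24*(1*0)**2*36)*12 = (-24*0**2*36)*12 = (-24*0*36)*12 = (0*36)*12 = 0*12 = 0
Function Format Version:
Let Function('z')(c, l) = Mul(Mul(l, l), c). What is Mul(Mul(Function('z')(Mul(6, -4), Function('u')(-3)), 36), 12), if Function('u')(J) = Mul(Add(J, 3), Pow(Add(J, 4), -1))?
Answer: 0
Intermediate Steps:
Function('u')(J) = Mul(Pow(Add(4, J), -1), Add(3, J)) (Function('u')(J) = Mul(Add(3, J), Pow(Add(4, J), -1)) = Mul(Pow(Add(4, J), -1), Add(3, J)))
Function('z')(c, l) = Mul(c, Pow(l, 2)) (Function('z')(c, l) = Mul(Pow(l, 2), c) = Mul(c, Pow(l, 2)))
Mul(Mul(Function('z')(Mul(6, -4), Function('u')(-3)), 36), 12) = Mul(Mul(Mul(Mul(6, -4), Pow(Mul(Pow(Add(4, -3), -1), Add(3, -3)), 2)), 36), 12) = Mul(Mul(Mul(-24, Pow(Mul(Pow(1, -1), 0), 2)), 36), 12) = Mul(Mul(Mul(-24, Pow(Mul(1, 0), 2)), 36), 12) = Mul(Mul(Mul(-24, Pow(0, 2)), 36), 12) = Mul(Mul(Mul(-24, 0), 36), 12) = Mul(Mul(0, 36), 12) = Mul(0, 12) = 0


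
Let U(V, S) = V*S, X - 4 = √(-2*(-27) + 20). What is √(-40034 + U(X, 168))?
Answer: √(-39362 + 168*√74) ≈ 194.72*I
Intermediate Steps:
X = 4 + √74 (X = 4 + √(-2*(-27) + 20) = 4 + √(54 + 20) = 4 + √74 ≈ 12.602)
U(V, S) = S*V
√(-40034 + U(X, 168)) = √(-40034 + 168*(4 + √74)) = √(-40034 + (672 + 168*√74)) = √(-39362 + 168*√74)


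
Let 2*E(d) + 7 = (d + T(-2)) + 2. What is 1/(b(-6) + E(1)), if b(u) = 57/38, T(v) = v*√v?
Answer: 2*I/(-I + 2*√2) ≈ -0.22222 + 0.62854*I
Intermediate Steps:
T(v) = v^(3/2)
E(d) = -5/2 + d/2 - I*√2 (E(d) = -7/2 + ((d + (-2)^(3/2)) + 2)/2 = -7/2 + ((d - 2*I*√2) + 2)/2 = -7/2 + (2 + d - 2*I*√2)/2 = -7/2 + (1 + d/2 - I*√2) = -5/2 + d/2 - I*√2)
b(u) = 3/2 (b(u) = 57*(1/38) = 3/2)
1/(b(-6) + E(1)) = 1/(3/2 + (-5/2 + (½)*1 - I*√2)) = 1/(3/2 + (-5/2 + ½ - I*√2)) = 1/(3/2 + (-2 - I*√2)) = 1/(-½ - I*√2)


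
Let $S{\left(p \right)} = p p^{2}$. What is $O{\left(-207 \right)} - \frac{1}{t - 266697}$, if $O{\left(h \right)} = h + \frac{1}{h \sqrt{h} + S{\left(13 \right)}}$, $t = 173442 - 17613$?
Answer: $- \frac{78582793360901}{379627331784} + \frac{621 i \sqrt{23}}{13696552} \approx -207.0 + 0.00021744 i$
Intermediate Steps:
$t = 155829$ ($t = 173442 - 17613 = 155829$)
$S{\left(p \right)} = p^{3}$
$O{\left(h \right)} = h + \frac{1}{2197 + h^{\frac{3}{2}}}$ ($O{\left(h \right)} = h + \frac{1}{h \sqrt{h} + 13^{3}} = h + \frac{1}{h^{\frac{3}{2}} + 2197} = h + \frac{1}{2197 + h^{\frac{3}{2}}}$)
$O{\left(-207 \right)} - \frac{1}{t - 266697} = \frac{1 + \left(-207\right)^{\frac{5}{2}} + 2197 \left(-207\right)}{2197 + \left(-207\right)^{\frac{3}{2}}} - \frac{1}{155829 - 266697} = \frac{1 + 128547 i \sqrt{23} - 454779}{2197 - 621 i \sqrt{23}} - \frac{1}{-110868} = \frac{-454778 + 128547 i \sqrt{23}}{2197 - 621 i \sqrt{23}} - - \frac{1}{110868} = \frac{-454778 + 128547 i \sqrt{23}}{2197 - 621 i \sqrt{23}} + \frac{1}{110868} = \frac{1}{110868} + \frac{-454778 + 128547 i \sqrt{23}}{2197 - 621 i \sqrt{23}}$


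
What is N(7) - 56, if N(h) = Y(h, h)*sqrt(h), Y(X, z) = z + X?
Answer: -56 + 14*sqrt(7) ≈ -18.959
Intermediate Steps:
Y(X, z) = X + z
N(h) = 2*h**(3/2) (N(h) = (h + h)*sqrt(h) = (2*h)*sqrt(h) = 2*h**(3/2))
N(7) - 56 = 2*7**(3/2) - 56 = 2*(7*sqrt(7)) - 56 = 14*sqrt(7) - 56 = -56 + 14*sqrt(7)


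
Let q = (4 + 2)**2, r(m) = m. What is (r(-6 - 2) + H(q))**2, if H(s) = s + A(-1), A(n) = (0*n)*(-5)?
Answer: 784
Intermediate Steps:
A(n) = 0 (A(n) = 0*(-5) = 0)
q = 36 (q = 6**2 = 36)
H(s) = s (H(s) = s + 0 = s)
(r(-6 - 2) + H(q))**2 = ((-6 - 2) + 36)**2 = (-8 + 36)**2 = 28**2 = 784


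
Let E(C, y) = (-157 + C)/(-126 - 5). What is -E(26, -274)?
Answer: -1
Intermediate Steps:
E(C, y) = 157/131 - C/131 (E(C, y) = (-157 + C)/(-131) = (-157 + C)*(-1/131) = 157/131 - C/131)
-E(26, -274) = -(157/131 - 1/131*26) = -(157/131 - 26/131) = -1*1 = -1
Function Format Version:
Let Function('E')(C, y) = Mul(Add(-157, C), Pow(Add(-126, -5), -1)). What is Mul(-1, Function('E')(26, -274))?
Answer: -1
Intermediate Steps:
Function('E')(C, y) = Add(Rational(157, 131), Mul(Rational(-1, 131), C)) (Function('E')(C, y) = Mul(Add(-157, C), Pow(-131, -1)) = Mul(Add(-157, C), Rational(-1, 131)) = Add(Rational(157, 131), Mul(Rational(-1, 131), C)))
Mul(-1, Function('E')(26, -274)) = Mul(-1, Add(Rational(157, 131), Mul(Rational(-1, 131), 26))) = Mul(-1, Add(Rational(157, 131), Rational(-26, 131))) = Mul(-1, 1) = -1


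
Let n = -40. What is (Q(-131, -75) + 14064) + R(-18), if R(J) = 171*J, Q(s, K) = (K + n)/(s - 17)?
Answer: 1626043/148 ≈ 10987.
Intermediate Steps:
Q(s, K) = (-40 + K)/(-17 + s) (Q(s, K) = (K - 40)/(s - 17) = (-40 + K)/(-17 + s))
(Q(-131, -75) + 14064) + R(-18) = ((-40 - 75)/(-17 - 131) + 14064) + 171*(-18) = (-115/(-148) + 14064) - 3078 = (-1/148*(-115) + 14064) - 3078 = (115/148 + 14064) - 3078 = 2081587/148 - 3078 = 1626043/148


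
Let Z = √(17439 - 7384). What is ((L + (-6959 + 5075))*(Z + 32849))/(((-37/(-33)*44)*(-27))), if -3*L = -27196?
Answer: -176924714/999 - 5386*√10055/999 ≈ -1.7764e+5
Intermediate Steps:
Z = √10055 ≈ 100.27
L = 27196/3 (L = -⅓*(-27196) = 27196/3 ≈ 9065.3)
((L + (-6959 + 5075))*(Z + 32849))/(((-37/(-33)*44)*(-27))) = ((27196/3 + (-6959 + 5075))*(√10055 + 32849))/(((-37/(-33)*44)*(-27))) = ((27196/3 - 1884)*(32849 + √10055))/(((-37*(-1/33)*44)*(-27))) = (21544*(32849 + √10055)/3)/((((37/33)*44)*(-27))) = (707698856/3 + 21544*√10055/3)/(((148/3)*(-27))) = (707698856/3 + 21544*√10055/3)/(-1332) = (707698856/3 + 21544*√10055/3)*(-1/1332) = -176924714/999 - 5386*√10055/999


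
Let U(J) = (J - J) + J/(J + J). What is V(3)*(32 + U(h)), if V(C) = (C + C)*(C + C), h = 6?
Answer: 1170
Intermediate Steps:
V(C) = 4*C² (V(C) = (2*C)*(2*C) = 4*C²)
U(J) = ½ (U(J) = 0 + J/((2*J)) = 0 + (1/(2*J))*J = 0 + ½ = ½)
V(3)*(32 + U(h)) = (4*3²)*(32 + ½) = (4*9)*(65/2) = 36*(65/2) = 1170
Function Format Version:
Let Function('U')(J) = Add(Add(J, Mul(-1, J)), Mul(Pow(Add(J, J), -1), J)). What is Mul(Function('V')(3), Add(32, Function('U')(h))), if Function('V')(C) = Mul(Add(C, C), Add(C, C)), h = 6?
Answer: 1170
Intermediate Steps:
Function('V')(C) = Mul(4, Pow(C, 2)) (Function('V')(C) = Mul(Mul(2, C), Mul(2, C)) = Mul(4, Pow(C, 2)))
Function('U')(J) = Rational(1, 2) (Function('U')(J) = Add(0, Mul(Pow(Mul(2, J), -1), J)) = Add(0, Mul(Mul(Rational(1, 2), Pow(J, -1)), J)) = Add(0, Rational(1, 2)) = Rational(1, 2))
Mul(Function('V')(3), Add(32, Function('U')(h))) = Mul(Mul(4, Pow(3, 2)), Add(32, Rational(1, 2))) = Mul(Mul(4, 9), Rational(65, 2)) = Mul(36, Rational(65, 2)) = 1170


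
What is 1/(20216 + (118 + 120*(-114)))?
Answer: 1/6654 ≈ 0.00015029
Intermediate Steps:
1/(20216 + (118 + 120*(-114))) = 1/(20216 + (118 - 13680)) = 1/(20216 - 13562) = 1/6654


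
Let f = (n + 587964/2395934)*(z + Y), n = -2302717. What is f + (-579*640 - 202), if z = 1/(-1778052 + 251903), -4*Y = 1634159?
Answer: 6879810106239005889384131/7313104556332 ≈ 9.4075e+11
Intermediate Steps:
Y = -1634159/4 (Y = -¼*1634159 = -1634159/4 ≈ -4.0854e+5)
z = -1/1526149 (z = 1/(-1526149) = -1/1526149 ≈ -6.5524e-7)
f = 6879812817660277404149115/7313104556332 (f = (-2302717 + 587964/2395934)*(-1/1526149 - 1634159/4) = (-2302717 + 587964*(1/2395934))*(-2493970123695/6104596) = (-2302717 + 293982/1197967)*(-2493970123695/6104596) = -2758578682357/1197967*(-2493970123695/6104596) = 6879812817660277404149115/7313104556332 ≈ 9.4075e+11)
f + (-579*640 - 202) = 6879812817660277404149115/7313104556332 + (-579*640 - 202) = 6879812817660277404149115/7313104556332 + (-370560 - 202) = 6879812817660277404149115/7313104556332 - 370762 = 6879810106239005889384131/7313104556332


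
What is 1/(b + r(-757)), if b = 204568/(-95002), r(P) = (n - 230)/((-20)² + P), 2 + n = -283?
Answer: -16957857/12052373 ≈ -1.4070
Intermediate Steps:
n = -285 (n = -2 - 283 = -285)
r(P) = -515/(400 + P) (r(P) = (-285 - 230)/((-20)² + P) = -515/(400 + P))
b = -102284/47501 (b = 204568*(-1/95002) = -102284/47501 ≈ -2.1533)
1/(b + r(-757)) = 1/(-102284/47501 - 515/(400 - 757)) = 1/(-102284/47501 - 515/(-357)) = 1/(-102284/47501 - 515*(-1/357)) = 1/(-102284/47501 + 515/357) = 1/(-12052373/16957857) = -16957857/12052373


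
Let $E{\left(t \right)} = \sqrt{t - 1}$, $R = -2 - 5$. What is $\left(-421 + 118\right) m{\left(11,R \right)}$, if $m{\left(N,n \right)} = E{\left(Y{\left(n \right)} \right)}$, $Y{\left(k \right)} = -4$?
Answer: $- 303 i \sqrt{5} \approx - 677.53 i$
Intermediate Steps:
$R = -7$ ($R = -2 - 5 = -7$)
$E{\left(t \right)} = \sqrt{-1 + t}$
$m{\left(N,n \right)} = i \sqrt{5}$ ($m{\left(N,n \right)} = \sqrt{-1 - 4} = \sqrt{-5} = i \sqrt{5}$)
$\left(-421 + 118\right) m{\left(11,R \right)} = \left(-421 + 118\right) i \sqrt{5} = - 303 i \sqrt{5}$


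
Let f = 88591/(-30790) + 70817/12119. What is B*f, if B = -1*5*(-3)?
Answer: 3320463303/74628802 ≈ 44.493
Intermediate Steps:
f = 1106821101/373144010 (f = 88591*(-1/30790) + 70817*(1/12119) = -88591/30790 + 70817/12119 = 1106821101/373144010 ≈ 2.9662)
B = 15 (B = -5*(-3) = 15)
B*f = 15*(1106821101/373144010) = 3320463303/74628802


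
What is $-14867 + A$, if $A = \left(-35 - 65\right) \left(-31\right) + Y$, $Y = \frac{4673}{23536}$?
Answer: $- \frac{276943439}{23536} \approx -11767.0$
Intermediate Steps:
$Y = \frac{4673}{23536}$ ($Y = 4673 \cdot \frac{1}{23536} = \frac{4673}{23536} \approx 0.19855$)
$A = \frac{72966273}{23536}$ ($A = \left(-35 - 65\right) \left(-31\right) + \frac{4673}{23536} = \left(-100\right) \left(-31\right) + \frac{4673}{23536} = 3100 + \frac{4673}{23536} = \frac{72966273}{23536} \approx 3100.2$)
$-14867 + A = -14867 + \frac{72966273}{23536} = - \frac{276943439}{23536}$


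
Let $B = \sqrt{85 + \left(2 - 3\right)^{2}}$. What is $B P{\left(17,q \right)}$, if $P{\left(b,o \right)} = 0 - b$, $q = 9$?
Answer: $- 17 \sqrt{86} \approx -157.65$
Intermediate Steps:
$P{\left(b,o \right)} = - b$
$B = \sqrt{86}$ ($B = \sqrt{85 + \left(-1\right)^{2}} = \sqrt{85 + 1} = \sqrt{86} \approx 9.2736$)
$B P{\left(17,q \right)} = \sqrt{86} \left(\left(-1\right) 17\right) = \sqrt{86} \left(-17\right) = - 17 \sqrt{86}$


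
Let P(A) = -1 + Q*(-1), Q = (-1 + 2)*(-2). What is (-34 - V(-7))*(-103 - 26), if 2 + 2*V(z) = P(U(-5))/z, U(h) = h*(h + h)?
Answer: 59469/14 ≈ 4247.8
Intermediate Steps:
U(h) = 2*h² (U(h) = h*(2*h) = 2*h²)
Q = -2 (Q = 1*(-2) = -2)
P(A) = 1 (P(A) = -1 - 2*(-1) = -1 + 2 = 1)
V(z) = -1 + 1/(2*z) (V(z) = -1 + (1/z)/2 = -1 + 1/(2*z))
(-34 - V(-7))*(-103 - 26) = (-34 - (½ - 1*(-7))/(-7))*(-103 - 26) = (-34 - (-1)*(½ + 7)/7)*(-129) = (-34 - (-1)*15/(7*2))*(-129) = (-34 - 1*(-15/14))*(-129) = (-34 + 15/14)*(-129) = -461/14*(-129) = 59469/14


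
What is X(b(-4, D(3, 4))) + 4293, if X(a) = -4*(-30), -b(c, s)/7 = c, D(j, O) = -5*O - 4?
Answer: 4413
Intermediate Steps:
D(j, O) = -4 - 5*O
b(c, s) = -7*c
X(a) = 120
X(b(-4, D(3, 4))) + 4293 = 120 + 4293 = 4413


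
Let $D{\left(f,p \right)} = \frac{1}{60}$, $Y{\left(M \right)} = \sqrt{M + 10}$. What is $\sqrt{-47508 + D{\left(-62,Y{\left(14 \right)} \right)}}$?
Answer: $\frac{i \sqrt{42757185}}{30} \approx 217.96 i$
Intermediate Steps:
$Y{\left(M \right)} = \sqrt{10 + M}$
$D{\left(f,p \right)} = \frac{1}{60}$
$\sqrt{-47508 + D{\left(-62,Y{\left(14 \right)} \right)}} = \sqrt{-47508 + \frac{1}{60}} = \sqrt{- \frac{2850479}{60}} = \frac{i \sqrt{42757185}}{30}$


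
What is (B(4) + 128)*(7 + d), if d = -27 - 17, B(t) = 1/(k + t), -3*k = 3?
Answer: -14245/3 ≈ -4748.3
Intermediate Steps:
k = -1 (k = -⅓*3 = -1)
B(t) = 1/(-1 + t)
d = -44
(B(4) + 128)*(7 + d) = (1/(-1 + 4) + 128)*(7 - 44) = (1/3 + 128)*(-37) = (⅓ + 128)*(-37) = (385/3)*(-37) = -14245/3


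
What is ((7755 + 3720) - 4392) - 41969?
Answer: -34886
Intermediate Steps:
((7755 + 3720) - 4392) - 41969 = (11475 - 4392) - 41969 = 7083 - 41969 = -34886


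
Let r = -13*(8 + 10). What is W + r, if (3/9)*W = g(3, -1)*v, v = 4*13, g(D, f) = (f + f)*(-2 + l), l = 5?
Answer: -1170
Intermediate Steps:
g(D, f) = 6*f (g(D, f) = (f + f)*(-2 + 5) = (2*f)*3 = 6*f)
v = 52
r = -234 (r = -13*18 = -234)
W = -936 (W = 3*((6*(-1))*52) = 3*(-6*52) = 3*(-312) = -936)
W + r = -936 - 234 = -1170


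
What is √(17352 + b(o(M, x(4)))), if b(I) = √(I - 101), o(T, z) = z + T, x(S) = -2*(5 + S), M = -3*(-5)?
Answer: √(17352 + 2*I*√26) ≈ 131.73 + 0.0387*I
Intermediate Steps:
M = 15
x(S) = -10 - 2*S
o(T, z) = T + z
b(I) = √(-101 + I)
√(17352 + b(o(M, x(4)))) = √(17352 + √(-101 + (15 + (-10 - 2*4)))) = √(17352 + √(-101 + (15 + (-10 - 8)))) = √(17352 + √(-101 + (15 - 18))) = √(17352 + √(-101 - 3)) = √(17352 + √(-104)) = √(17352 + 2*I*√26)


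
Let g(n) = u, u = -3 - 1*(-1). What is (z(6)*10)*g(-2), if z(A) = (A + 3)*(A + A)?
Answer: -2160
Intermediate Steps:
z(A) = 2*A*(3 + A) (z(A) = (3 + A)*(2*A) = 2*A*(3 + A))
u = -2 (u = -3 + 1 = -2)
g(n) = -2
(z(6)*10)*g(-2) = ((2*6*(3 + 6))*10)*(-2) = ((2*6*9)*10)*(-2) = (108*10)*(-2) = 1080*(-2) = -2160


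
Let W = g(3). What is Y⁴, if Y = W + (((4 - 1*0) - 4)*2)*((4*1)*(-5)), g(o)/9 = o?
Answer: 531441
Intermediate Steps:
g(o) = 9*o
W = 27 (W = 9*3 = 27)
Y = 27 (Y = 27 + (((4 - 1*0) - 4)*2)*((4*1)*(-5)) = 27 + (((4 + 0) - 4)*2)*(4*(-5)) = 27 + ((4 - 4)*2)*(-20) = 27 + (0*2)*(-20) = 27 + 0*(-20) = 27 + 0 = 27)
Y⁴ = 27⁴ = 531441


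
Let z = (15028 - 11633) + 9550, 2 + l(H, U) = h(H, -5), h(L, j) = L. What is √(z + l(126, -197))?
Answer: √13069 ≈ 114.32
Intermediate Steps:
l(H, U) = -2 + H
z = 12945 (z = 3395 + 9550 = 12945)
√(z + l(126, -197)) = √(12945 + (-2 + 126)) = √(12945 + 124) = √13069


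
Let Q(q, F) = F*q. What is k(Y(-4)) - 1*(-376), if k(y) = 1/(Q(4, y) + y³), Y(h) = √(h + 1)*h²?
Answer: 376 + I*√3/36672 ≈ 376.0 + 4.7231e-5*I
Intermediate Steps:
Y(h) = h²*√(1 + h) (Y(h) = √(1 + h)*h² = h²*√(1 + h))
k(y) = 1/(y³ + 4*y) (k(y) = 1/(y*4 + y³) = 1/(4*y + y³) = 1/(y³ + 4*y))
k(Y(-4)) - 1*(-376) = 1/((((-4)²*√(1 - 4)))*(4 + ((-4)²*√(1 - 4))²)) - 1*(-376) = 1/(((16*√(-3)))*(4 + (16*√(-3))²)) + 376 = 1/(((16*(I*√3)))*(4 + (16*(I*√3))²)) + 376 = 1/(((16*I*√3))*(4 + (16*I*√3)²)) + 376 = (-I*√3/48)/(4 - 768) + 376 = -I*√3/48/(-764) + 376 = -I*√3/48*(-1/764) + 376 = I*√3/36672 + 376 = 376 + I*√3/36672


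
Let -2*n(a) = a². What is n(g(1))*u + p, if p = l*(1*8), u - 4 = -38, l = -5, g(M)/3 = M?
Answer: 113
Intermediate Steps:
g(M) = 3*M
n(a) = -a²/2
u = -34 (u = 4 - 38 = -34)
p = -40 (p = -5*8 = -40)
n(g(1))*u + p = -(3*1)²/2*(-34) - 40 = -½*3²*(-34) - 40 = -½*9*(-34) - 40 = -9/2*(-34) - 40 = 153 - 40 = 113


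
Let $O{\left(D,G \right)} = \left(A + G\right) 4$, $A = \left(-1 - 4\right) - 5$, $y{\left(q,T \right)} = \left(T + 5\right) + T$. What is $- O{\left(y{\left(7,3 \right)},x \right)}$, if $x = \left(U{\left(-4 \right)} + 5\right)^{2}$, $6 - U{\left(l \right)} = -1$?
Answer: $-536$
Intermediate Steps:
$y{\left(q,T \right)} = 5 + 2 T$ ($y{\left(q,T \right)} = \left(5 + T\right) + T = 5 + 2 T$)
$U{\left(l \right)} = 7$ ($U{\left(l \right)} = 6 - -1 = 6 + 1 = 7$)
$A = -10$ ($A = -5 - 5 = -10$)
$x = 144$ ($x = \left(7 + 5\right)^{2} = 12^{2} = 144$)
$O{\left(D,G \right)} = -40 + 4 G$ ($O{\left(D,G \right)} = \left(-10 + G\right) 4 = -40 + 4 G$)
$- O{\left(y{\left(7,3 \right)},x \right)} = - (-40 + 4 \cdot 144) = - (-40 + 576) = \left(-1\right) 536 = -536$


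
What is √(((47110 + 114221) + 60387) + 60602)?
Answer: 4*√17645 ≈ 531.34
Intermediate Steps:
√(((47110 + 114221) + 60387) + 60602) = √((161331 + 60387) + 60602) = √(221718 + 60602) = √282320 = 4*√17645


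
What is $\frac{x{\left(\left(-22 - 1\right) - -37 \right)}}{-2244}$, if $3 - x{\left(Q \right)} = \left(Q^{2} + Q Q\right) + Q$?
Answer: $\frac{403}{2244} \approx 0.17959$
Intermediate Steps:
$x{\left(Q \right)} = 3 - Q - 2 Q^{2}$ ($x{\left(Q \right)} = 3 - \left(\left(Q^{2} + Q Q\right) + Q\right) = 3 - \left(\left(Q^{2} + Q^{2}\right) + Q\right) = 3 - \left(2 Q^{2} + Q\right) = 3 - \left(Q + 2 Q^{2}\right) = 3 - Q - 2 Q^{2}$)
$\frac{x{\left(\left(-22 - 1\right) - -37 \right)}}{-2244} = \frac{3 - \left(\left(-22 - 1\right) - -37\right) - 2 \left(\left(-22 - 1\right) - -37\right)^{2}}{-2244} = \left(3 - \left(-23 + 37\right) - 2 \left(-23 + 37\right)^{2}\right) \left(- \frac{1}{2244}\right) = \left(3 - 14 - 2 \cdot 14^{2}\right) \left(- \frac{1}{2244}\right) = \left(3 - 14 - 392\right) \left(- \frac{1}{2244}\right) = \left(-403\right) \left(- \frac{1}{2244}\right) = \frac{403}{2244}$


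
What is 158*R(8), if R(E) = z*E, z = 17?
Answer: 21488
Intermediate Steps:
R(E) = 17*E
158*R(8) = 158*(17*8) = 158*136 = 21488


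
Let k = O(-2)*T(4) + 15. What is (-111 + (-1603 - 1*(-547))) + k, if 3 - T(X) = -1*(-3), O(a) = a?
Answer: -1152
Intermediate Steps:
T(X) = 0 (T(X) = 3 - (-1)*(-3) = 3 - 1*3 = 3 - 3 = 0)
k = 15 (k = -2*0 + 15 = 0 + 15 = 15)
(-111 + (-1603 - 1*(-547))) + k = (-111 + (-1603 - 1*(-547))) + 15 = (-111 + (-1603 + 547)) + 15 = (-111 - 1056) + 15 = -1167 + 15 = -1152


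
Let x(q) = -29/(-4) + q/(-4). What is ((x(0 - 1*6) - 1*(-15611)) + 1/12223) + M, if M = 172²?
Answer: 2210101749/48892 ≈ 45204.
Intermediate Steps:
x(q) = 29/4 - q/4 (x(q) = -29*(-¼) + q*(-¼) = 29/4 - q/4)
M = 29584
((x(0 - 1*6) - 1*(-15611)) + 1/12223) + M = (((29/4 - (0 - 1*6)/4) - 1*(-15611)) + 1/12223) + 29584 = (((29/4 - (0 - 6)/4) + 15611) + 1/12223) + 29584 = (((29/4 - ¼*(-6)) + 15611) + 1/12223) + 29584 = (((29/4 + 3/2) + 15611) + 1/12223) + 29584 = ((35/4 + 15611) + 1/12223) + 29584 = (62479/4 + 1/12223) + 29584 = 763680821/48892 + 29584 = 2210101749/48892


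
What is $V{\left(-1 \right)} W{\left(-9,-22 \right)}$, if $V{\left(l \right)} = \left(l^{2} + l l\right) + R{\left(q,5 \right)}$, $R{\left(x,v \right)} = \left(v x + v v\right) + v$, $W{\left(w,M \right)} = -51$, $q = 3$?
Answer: $-2397$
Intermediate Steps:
$R{\left(x,v \right)} = v + v^{2} + v x$ ($R{\left(x,v \right)} = \left(v x + v^{2}\right) + v = \left(v^{2} + v x\right) + v = v + v^{2} + v x$)
$V{\left(l \right)} = 45 + 2 l^{2}$ ($V{\left(l \right)} = \left(l^{2} + l l\right) + 5 \left(1 + 5 + 3\right) = \left(l^{2} + l^{2}\right) + 5 \cdot 9 = 2 l^{2} + 45 = 45 + 2 l^{2}$)
$V{\left(-1 \right)} W{\left(-9,-22 \right)} = \left(45 + 2 \left(-1\right)^{2}\right) \left(-51\right) = \left(45 + 2 \cdot 1\right) \left(-51\right) = \left(45 + 2\right) \left(-51\right) = 47 \left(-51\right) = -2397$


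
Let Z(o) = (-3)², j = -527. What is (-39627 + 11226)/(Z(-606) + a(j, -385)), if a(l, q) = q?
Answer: 28401/376 ≈ 75.535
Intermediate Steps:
Z(o) = 9
(-39627 + 11226)/(Z(-606) + a(j, -385)) = (-39627 + 11226)/(9 - 385) = -28401/(-376) = -28401*(-1/376) = 28401/376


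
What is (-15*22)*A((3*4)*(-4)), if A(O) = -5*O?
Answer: -79200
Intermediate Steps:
(-15*22)*A((3*4)*(-4)) = (-15*22)*(-5*3*4*(-4)) = -(-1650)*12*(-4) = -(-1650)*(-48) = -330*240 = -79200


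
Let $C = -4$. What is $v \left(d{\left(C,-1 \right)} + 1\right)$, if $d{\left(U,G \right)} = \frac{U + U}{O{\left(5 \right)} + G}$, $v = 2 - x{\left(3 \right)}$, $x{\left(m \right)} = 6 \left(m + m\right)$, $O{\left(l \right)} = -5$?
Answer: $- \frac{238}{3} \approx -79.333$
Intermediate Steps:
$x{\left(m \right)} = 12 m$ ($x{\left(m \right)} = 6 \cdot 2 m = 12 m$)
$v = -34$ ($v = 2 - 12 \cdot 3 = 2 - 36 = -34$)
$d{\left(U,G \right)} = \frac{2 U}{-5 + G}$ ($d{\left(U,G \right)} = \frac{U + U}{-5 + G} = \frac{2 U}{-5 + G}$)
$v \left(d{\left(C,-1 \right)} + 1\right) = - 34 \left(2 \left(-4\right) \frac{1}{-5 - 1} + 1\right) = - 34 \left(2 \left(-4\right) \frac{1}{-6} + 1\right) = - 34 \left(2 \left(-4\right) \left(- \frac{1}{6}\right) + 1\right) = - 34 \left(\frac{4}{3} + 1\right) = \left(-34\right) \frac{7}{3} = - \frac{238}{3}$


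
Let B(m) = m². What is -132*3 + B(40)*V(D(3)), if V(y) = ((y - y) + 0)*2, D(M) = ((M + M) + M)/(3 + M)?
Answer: -396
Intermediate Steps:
D(M) = 3*M/(3 + M) (D(M) = (2*M + M)/(3 + M) = (3*M)/(3 + M) = 3*M/(3 + M))
V(y) = 0 (V(y) = (0 + 0)*2 = 0*2 = 0)
-132*3 + B(40)*V(D(3)) = -132*3 + 40²*0 = -396 + 1600*0 = -396 + 0 = -396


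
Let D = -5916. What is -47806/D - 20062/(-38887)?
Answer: 988859357/115027746 ≈ 8.5967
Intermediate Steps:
-47806/D - 20062/(-38887) = -47806/(-5916) - 20062/(-38887) = -47806*(-1/5916) - 20062*(-1/38887) = 23903/2958 + 20062/38887 = 988859357/115027746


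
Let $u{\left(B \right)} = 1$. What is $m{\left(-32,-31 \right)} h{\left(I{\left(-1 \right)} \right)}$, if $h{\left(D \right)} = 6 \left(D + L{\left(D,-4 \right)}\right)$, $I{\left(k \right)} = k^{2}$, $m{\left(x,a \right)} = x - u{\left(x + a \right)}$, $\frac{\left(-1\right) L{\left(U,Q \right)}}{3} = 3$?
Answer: $1584$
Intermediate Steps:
$L{\left(U,Q \right)} = -9$ ($L{\left(U,Q \right)} = \left(-3\right) 3 = -9$)
$m{\left(x,a \right)} = -1 + x$ ($m{\left(x,a \right)} = x - 1 = -1 + x$)
$h{\left(D \right)} = -54 + 6 D$ ($h{\left(D \right)} = 6 \left(D - 9\right) = 6 \left(-9 + D\right) = -54 + 6 D$)
$m{\left(-32,-31 \right)} h{\left(I{\left(-1 \right)} \right)} = \left(-1 - 32\right) \left(-54 + 6 \left(-1\right)^{2}\right) = - 33 \left(-54 + 6 \cdot 1\right) = - 33 \left(-54 + 6\right) = \left(-33\right) \left(-48\right) = 1584$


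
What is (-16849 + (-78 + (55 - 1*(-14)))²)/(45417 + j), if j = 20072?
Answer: -16768/65489 ≈ -0.25604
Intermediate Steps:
(-16849 + (-78 + (55 - 1*(-14)))²)/(45417 + j) = (-16849 + (-78 + (55 - 1*(-14)))²)/(45417 + 20072) = (-16849 + (-78 + (55 + 14))²)/65489 = (-16849 + (-78 + 69)²)*(1/65489) = (-16849 + (-9)²)*(1/65489) = (-16849 + 81)*(1/65489) = -16768*1/65489 = -16768/65489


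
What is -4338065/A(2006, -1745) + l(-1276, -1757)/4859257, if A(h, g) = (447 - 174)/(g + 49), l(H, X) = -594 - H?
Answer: 2750099579185682/102044397 ≈ 2.6950e+7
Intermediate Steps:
A(h, g) = 273/(49 + g)
-4338065/A(2006, -1745) + l(-1276, -1757)/4859257 = -4338065/(273/(49 - 1745)) + (-594 - 1*(-1276))/4859257 = -4338065/(273/(-1696)) + (-594 + 1276)*(1/4859257) = -4338065/(273*(-1/1696)) + 682*(1/4859257) = -4338065/(-273/1696) + 682/4859257 = -4338065*(-1696/273) + 682/4859257 = 7357358240/273 + 682/4859257 = 2750099579185682/102044397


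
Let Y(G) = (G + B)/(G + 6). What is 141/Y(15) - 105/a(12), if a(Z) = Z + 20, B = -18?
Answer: -31689/32 ≈ -990.28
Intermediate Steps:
a(Z) = 20 + Z
Y(G) = (-18 + G)/(6 + G) (Y(G) = (G - 18)/(G + 6) = (-18 + G)/(6 + G))
141/Y(15) - 105/a(12) = 141/(((-18 + 15)/(6 + 15))) - 105/(20 + 12) = 141/((-3/21)) - 105/32 = 141/(((1/21)*(-3))) - 105*1/32 = 141/(-⅐) - 105/32 = 141*(-7) - 105/32 = -987 - 105/32 = -31689/32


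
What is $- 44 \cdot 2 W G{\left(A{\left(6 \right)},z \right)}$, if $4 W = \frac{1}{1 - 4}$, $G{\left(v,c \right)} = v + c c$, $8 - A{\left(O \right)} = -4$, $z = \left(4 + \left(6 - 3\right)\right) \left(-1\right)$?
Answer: $\frac{1342}{3} \approx 447.33$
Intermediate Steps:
$z = -7$ ($z = \left(4 + \left(6 - 3\right)\right) \left(-1\right) = \left(4 + 3\right) \left(-1\right) = 7 \left(-1\right) = -7$)
$A{\left(O \right)} = 12$ ($A{\left(O \right)} = 8 - -4 = 8 + 4 = 12$)
$G{\left(v,c \right)} = v + c^{2}$
$W = - \frac{1}{12}$ ($W = \frac{1}{4 \left(1 - 4\right)} = \frac{1}{4 \left(-3\right)} = \frac{1}{4} \left(- \frac{1}{3}\right) = - \frac{1}{12} \approx -0.083333$)
$- 44 \cdot 2 W G{\left(A{\left(6 \right)},z \right)} = - 44 \cdot 2 \left(- \frac{1}{12}\right) \left(12 + \left(-7\right)^{2}\right) = \left(-44\right) \left(- \frac{1}{6}\right) \left(12 + 49\right) = \frac{22}{3} \cdot 61 = \frac{1342}{3}$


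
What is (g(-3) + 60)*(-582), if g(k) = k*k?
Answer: -40158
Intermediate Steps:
g(k) = k²
(g(-3) + 60)*(-582) = ((-3)² + 60)*(-582) = (9 + 60)*(-582) = 69*(-582) = -40158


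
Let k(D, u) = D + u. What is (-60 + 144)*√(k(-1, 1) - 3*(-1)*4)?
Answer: 168*√3 ≈ 290.98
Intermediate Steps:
(-60 + 144)*√(k(-1, 1) - 3*(-1)*4) = (-60 + 144)*√((-1 + 1) - 3*(-1)*4) = 84*√(0 + 3*4) = 84*√(0 + 12) = 84*√12 = 84*(2*√3) = 168*√3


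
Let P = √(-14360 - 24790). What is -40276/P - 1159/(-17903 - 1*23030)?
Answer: 1159/40933 + 20138*I*√174/1305 ≈ 0.028315 + 203.55*I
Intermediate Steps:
P = 15*I*√174 (P = √(-39150) = 15*I*√174 ≈ 197.86*I)
-40276/P - 1159/(-17903 - 1*23030) = -40276*(-I*√174/2610) - 1159/(-17903 - 1*23030) = -(-20138)*I*√174/1305 - 1159/(-17903 - 23030) = 20138*I*√174/1305 - 1159/(-40933) = 20138*I*√174/1305 - 1159*(-1/40933) = 20138*I*√174/1305 + 1159/40933 = 1159/40933 + 20138*I*√174/1305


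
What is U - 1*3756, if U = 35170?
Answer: 31414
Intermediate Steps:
U - 1*3756 = 35170 - 1*3756 = 35170 - 3756 = 31414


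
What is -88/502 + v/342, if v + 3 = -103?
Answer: -20827/42921 ≈ -0.48524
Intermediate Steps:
v = -106 (v = -3 - 103 = -106)
-88/502 + v/342 = -88/502 - 106/342 = -88*1/502 - 106*1/342 = -44/251 - 53/171 = -20827/42921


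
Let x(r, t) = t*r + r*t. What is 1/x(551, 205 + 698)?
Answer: 1/995106 ≈ 1.0049e-6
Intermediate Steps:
x(r, t) = 2*r*t (x(r, t) = r*t + r*t = 2*r*t)
1/x(551, 205 + 698) = 1/(2*551*(205 + 698)) = 1/(2*551*903) = 1/995106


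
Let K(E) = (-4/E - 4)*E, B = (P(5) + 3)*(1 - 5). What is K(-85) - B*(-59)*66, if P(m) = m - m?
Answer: -46392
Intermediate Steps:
P(m) = 0
B = -12 (B = (0 + 3)*(1 - 5) = 3*(-4) = -12)
K(E) = E*(-4 - 4/E) (K(E) = (-4 - 4/E)*E = E*(-4 - 4/E))
K(-85) - B*(-59)*66 = (-4 - 4*(-85)) - (-12*(-59))*66 = (-4 + 340) - 708*66 = 336 - 1*46728 = 336 - 46728 = -46392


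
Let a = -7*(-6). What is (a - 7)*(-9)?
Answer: -315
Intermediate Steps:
a = 42
(a - 7)*(-9) = (42 - 7)*(-9) = 35*(-9) = -315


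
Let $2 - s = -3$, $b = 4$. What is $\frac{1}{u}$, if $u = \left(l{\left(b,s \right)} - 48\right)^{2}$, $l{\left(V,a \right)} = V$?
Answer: $\frac{1}{1936} \approx 0.00051653$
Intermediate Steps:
$s = 5$ ($s = 2 - -3 = 2 + 3 = 5$)
$u = 1936$ ($u = \left(4 - 48\right)^{2} = \left(-44\right)^{2} = 1936$)
$\frac{1}{u} = \frac{1}{1936}$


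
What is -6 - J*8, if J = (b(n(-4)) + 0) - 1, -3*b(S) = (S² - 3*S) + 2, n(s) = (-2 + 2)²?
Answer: 22/3 ≈ 7.3333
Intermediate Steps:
n(s) = 0 (n(s) = 0² = 0)
b(S) = -⅔ + S - S²/3 (b(S) = -((S² - 3*S) + 2)/3 = -(2 + S² - 3*S)/3 = -⅔ + S - S²/3)
J = -5/3 (J = ((-⅔ + 0 - ⅓*0²) + 0) - 1 = ((-⅔ + 0 - ⅓*0) + 0) - 1 = ((-⅔ + 0 + 0) + 0) - 1 = (-⅔ + 0) - 1 = -⅔ - 1 = -5/3 ≈ -1.6667)
-6 - J*8 = -6 - (-5)*8/3 = -6 - 1*(-40/3) = -6 + 40/3 = 22/3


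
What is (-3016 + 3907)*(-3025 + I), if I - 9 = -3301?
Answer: -5628447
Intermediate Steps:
I = -3292 (I = 9 - 3301 = -3292)
(-3016 + 3907)*(-3025 + I) = (-3016 + 3907)*(-3025 - 3292) = 891*(-6317) = -5628447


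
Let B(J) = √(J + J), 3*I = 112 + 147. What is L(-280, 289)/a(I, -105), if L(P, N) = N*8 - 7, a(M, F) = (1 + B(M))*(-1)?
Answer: 1383/103 - 461*√1554/103 ≈ -163.01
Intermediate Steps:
I = 259/3 (I = (112 + 147)/3 = (⅓)*259 = 259/3 ≈ 86.333)
B(J) = √2*√J (B(J) = √(2*J) = √2*√J)
a(M, F) = -1 - √2*√M (a(M, F) = (1 + √2*√M)*(-1) = -1 - √2*√M)
L(P, N) = -7 + 8*N (L(P, N) = 8*N - 7 = -7 + 8*N)
L(-280, 289)/a(I, -105) = (-7 + 8*289)/(-1 - √2*√(259/3)) = (-7 + 2312)/(-1 - √2*√777/3) = 2305/(-1 - √1554/3)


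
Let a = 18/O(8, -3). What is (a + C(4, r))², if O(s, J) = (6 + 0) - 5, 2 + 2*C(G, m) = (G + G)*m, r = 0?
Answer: 289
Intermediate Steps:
C(G, m) = -1 + G*m (C(G, m) = -1 + ((G + G)*m)/2 = -1 + ((2*G)*m)/2 = -1 + (2*G*m)/2 = -1 + G*m)
O(s, J) = 1 (O(s, J) = 6 - 5 = 1)
a = 18 (a = 18/1 = 18*1 = 18)
(a + C(4, r))² = (18 + (-1 + 4*0))² = (18 + (-1 + 0))² = (18 - 1)² = 17² = 289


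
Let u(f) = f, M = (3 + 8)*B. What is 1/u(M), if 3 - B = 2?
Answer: 1/11 ≈ 0.090909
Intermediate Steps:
B = 1 (B = 3 - 1*2 = 3 - 2 = 1)
M = 11 (M = (3 + 8)*1 = 11*1 = 11)
1/u(M) = 1/11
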